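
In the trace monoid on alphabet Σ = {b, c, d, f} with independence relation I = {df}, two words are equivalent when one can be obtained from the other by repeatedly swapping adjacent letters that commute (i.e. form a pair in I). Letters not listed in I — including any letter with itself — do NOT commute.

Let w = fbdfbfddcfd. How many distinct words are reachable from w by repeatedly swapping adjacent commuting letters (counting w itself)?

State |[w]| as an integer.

12

drop 0:f onto floor
drop 1:b onto {0:f}
drop 2:d onto {1:b}
drop 3:f onto {1:b}
drop 4:b onto {2:d, 3:f}
drop 5:f onto {4:b}
drop 6:d onto {4:b}
drop 7:d onto {6:d}
drop 8:c onto {5:f, 7:d}
drop 9:f onto {8:c}
drop 10:d onto {8:c}
ground layer = {0:f}
drop-orders for the pieces not yet dropped (sum over which currently-grounded one goes next):
  1 to go: {9} 1  {10} 1
  2 to go: {9,10} 2
  3 to go: {8,9,10} 2
  4 to go: {5,8,9,10} 2  {7,8,9,10} 2
  5 to go: {5,7,8,9,10} 4  {6,7,8,9,10} 2
  6 to go: {5,6,7,8,9,10} 6
  7 to go: {4,5,6,7,8,9,10} 6
  8 to go: {2,4,5,6,7,8,9,10} 6  {3,4,5,6,7,8,9,10} 6
  9 to go: {2,3,4,5,6,7,8,9,10} 12
  if 0:f drops first: 12 orders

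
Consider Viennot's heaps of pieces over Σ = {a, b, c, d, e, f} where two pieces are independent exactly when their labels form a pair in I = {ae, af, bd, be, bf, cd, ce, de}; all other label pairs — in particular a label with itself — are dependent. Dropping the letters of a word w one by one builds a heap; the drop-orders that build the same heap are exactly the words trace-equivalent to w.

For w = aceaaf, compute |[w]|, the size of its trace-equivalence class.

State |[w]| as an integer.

piece 0:a — minimal
piece 1:c rests on {0:a}
piece 2:e — minimal
piece 3:a rests on {1:c}
piece 4:a rests on {3:a}
piece 5:f rests on {1:c, 2:e}
minimal pieces: {0:a, 2:e}
ways to finish when only these pieces remain (= sum over removing one remaining piece with nothing left below it):
  1 left: {4}→1  {5}→1
  2 left: {2,5}→1  {3,4}→1  {4,5}→2
  3 left: {2,4,5}→3  {3,4,5}→3
  4 left: {1,3,4,5}→3  {2,3,4,5}→6
  placing 0:a first → 9 extensions
  placing 2:e first → 3 extensions
total linear extensions = 12

12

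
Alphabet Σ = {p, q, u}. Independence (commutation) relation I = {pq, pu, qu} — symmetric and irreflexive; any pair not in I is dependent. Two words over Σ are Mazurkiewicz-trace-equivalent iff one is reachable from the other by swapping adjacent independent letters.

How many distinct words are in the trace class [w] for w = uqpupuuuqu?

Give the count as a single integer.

drop 0:u onto floor
drop 1:q onto floor
drop 2:p onto floor
drop 3:u onto {0:u}
drop 4:p onto {2:p}
drop 5:u onto {3:u}
drop 6:u onto {5:u}
drop 7:u onto {6:u}
drop 8:q onto {1:q}
drop 9:u onto {7:u}
ground layer = {0:u, 1:q, 2:p}
drop-orders for the pieces not yet dropped (sum over which currently-grounded one goes next):
  1 to go: {4} 1  {8} 1  {9} 1
  2 to go: {1,8} 1  {2,4} 1  {4,8} 2  {4,9} 2  {7,9} 1  {8,9} 2
  3 to go: {1,4,8} 3  {1,8,9} 3  {2,4,8} 3  {2,4,9} 3  {4,7,9} 3  {4,8,9} 6  {6,7,9} 1  {7,8,9} 3
  4 to go: {1,2,4,8} 6  {1,4,8,9} 12  {1,7,8,9} 6  {2,4,7,9} 6  {2,4,8,9} 12  {4,6,7,9} 4  {4,7,8,9} 12  {5,6,7,9} 1  {6,7,8,9} 4
  5 to go: {1,2,4,8,9} 30  {1,4,7,8,9} 30  {1,6,7,8,9} 10  {2,4,6,7,9} 10  {2,4,7,8,9} 30  {3,5,6,7,9} 1  {4,5,6,7,9} 5  {4,6,7,8,9} 20  {5,6,7,8,9} 5
  6 to go: {0,3,5,6,7,9} 1  {1,2,4,7,8,9} 90  {1,4,6,7,8,9} 60  {1,5,6,7,8,9} 15  {2,4,5,6,7,9} 15  {2,4,6,7,8,9} 60  {3,4,5,6,7,9} 6  {3,5,6,7,8,9} 6  {4,5,6,7,8,9} 30
  7 to go: {0,3,4,5,6,7,9} 7  {0,3,5,6,7,8,9} 7  {1,2,4,6,7,8,9} 210  {1,3,5,6,7,8,9} 21  {1,4,5,6,7,8,9} 105  {2,3,4,5,6,7,9} 21  {2,4,5,6,7,8,9} 105  {3,4,5,6,7,8,9} 42
  8 to go: {0,1,3,5,6,7,8,9} 28  {0,2,3,4,5,6,7,9} 28  {0,3,4,5,6,7,8,9} 56  {1,2,4,5,6,7,8,9} 420  {1,3,4,5,6,7,8,9} 168  {2,3,4,5,6,7,8,9} 168
  if 0:u drops first: 756 orders
  if 1:q drops first: 252 orders
  if 2:p drops first: 252 orders
heap linearizations: 1260

1260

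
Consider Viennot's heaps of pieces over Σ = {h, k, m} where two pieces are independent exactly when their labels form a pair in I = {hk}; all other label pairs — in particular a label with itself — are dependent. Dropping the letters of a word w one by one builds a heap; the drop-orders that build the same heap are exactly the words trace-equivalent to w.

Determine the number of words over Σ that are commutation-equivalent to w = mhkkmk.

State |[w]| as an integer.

3

piece 0:m — minimal
piece 1:h rests on {0:m}
piece 2:k rests on {0:m}
piece 3:k rests on {2:k}
piece 4:m rests on {1:h, 3:k}
piece 5:k rests on {4:m}
minimal pieces: {0:m}
ways to finish when only these pieces remain (= sum over removing one remaining piece with nothing left below it):
  1 left: {5}→1
  2 left: {4,5}→1
  3 left: {1,4,5}→1  {3,4,5}→1
  4 left: {1,3,4,5}→2  {2,3,4,5}→1
  placing 0:m first → 3 extensions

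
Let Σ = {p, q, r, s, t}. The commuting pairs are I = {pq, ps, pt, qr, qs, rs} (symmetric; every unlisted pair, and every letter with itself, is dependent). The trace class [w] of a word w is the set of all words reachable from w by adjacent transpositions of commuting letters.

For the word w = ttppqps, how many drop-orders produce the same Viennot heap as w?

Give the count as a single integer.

0(t) covers ∅
1(t) covers 0:t
2(p) covers ∅
3(p) covers 2:p
4(q) covers 1:t
5(p) covers 3:p
6(s) covers 1:t
floor of heap: 0:t, 2:p
completions by unplaced set U, small U first (add the entries for U minus each lowest piece of U):
  |U|=1: {4}:1  {5}:1  {6}:1
  |U|=2: {3,5}:1  {4,5}:2  {4,6}:2  {5,6}:2
  |U|=3: {1,4,6}:2  {2,3,5}:1  {3,4,5}:3  {3,5,6}:3  {4,5,6}:6
  |U|=4: {0,1,4,6}:2  {1,4,5,6}:8  {2,3,4,5}:4  {2,3,5,6}:4  {3,4,5,6}:12
  |U|=5: {0,1,4,5,6}:10  {1,3,4,5,6}:20  {2,3,4,5,6}:20
  start at 0(t): 40
  start at 2(p): 30
sum over floor = 70

70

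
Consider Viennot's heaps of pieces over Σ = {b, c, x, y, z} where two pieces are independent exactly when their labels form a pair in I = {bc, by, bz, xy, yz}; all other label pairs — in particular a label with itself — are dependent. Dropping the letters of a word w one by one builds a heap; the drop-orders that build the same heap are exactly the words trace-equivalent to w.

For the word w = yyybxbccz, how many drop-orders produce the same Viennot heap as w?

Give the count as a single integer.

#0=y has no predecessor
#1=y depends on [0:y]
#2=y depends on [1:y]
#3=b has no predecessor
#4=x depends on [3:b]
#5=b depends on [4:x]
#6=c depends on [2:y, 4:x]
#7=c depends on [6:c]
#8=z depends on [7:c]
sources: [0:y, 3:b]
N(rest) = Σ N(rest − s) over sources s of rest; N(one piece) = 1:
  size 1 → [5]=1  [8]=1
  size 2 → [5,8]=2  [7,8]=1
  size 3 → [5,7,8]=3  [6,7,8]=1
  size 4 → [2,6,7,8]=1  [5,6,7,8]=4
  size 5 → [1,2,6,7,8]=1  [2,5,6,7,8]=5  [4,5,6,7,8]=4
  size 6 → [0,1,2,6,7,8]=1  [1,2,5,6,7,8]=6  [2,4,5,6,7,8]=9  [3,4,5,6,7,8]=4
  size 7 → [0,1,2,5,6,7,8]=7  [1,2,4,5,6,7,8]=15  [2,3,4,5,6,7,8]=13
  first=0(y) contributes 28
  first=3(b) contributes 22
|[w]| = 50

50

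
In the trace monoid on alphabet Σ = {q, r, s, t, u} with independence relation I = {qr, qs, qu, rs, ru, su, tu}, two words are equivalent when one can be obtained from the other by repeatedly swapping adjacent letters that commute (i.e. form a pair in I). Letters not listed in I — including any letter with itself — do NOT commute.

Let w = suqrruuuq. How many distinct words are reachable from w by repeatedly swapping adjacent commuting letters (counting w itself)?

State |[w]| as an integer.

3780

#0=s has no predecessor
#1=u has no predecessor
#2=q has no predecessor
#3=r has no predecessor
#4=r depends on [3:r]
#5=u depends on [1:u]
#6=u depends on [5:u]
#7=u depends on [6:u]
#8=q depends on [2:q]
sources: [0:s, 1:u, 2:q, 3:r]
N(rest) = Σ N(rest − s) over sources s of rest; N(one piece) = 1:
  size 1 → [0]=1  [4]=1  [7]=1  [8]=1
  size 2 → [0,4]=2  [0,7]=2  [0,8]=2  [2,8]=1  [3,4]=1  [4,7]=2  [4,8]=2  [6,7]=1  [7,8]=2
  size 3 → [0,2,8]=3  [0,3,4]=3  [0,4,7]=6  [0,4,8]=6  [0,6,7]=3  [0,7,8]=6  [2,4,8]=3  [2,7,8]=3  [3,4,7]=3  [3,4,8]=3  [4,6,7]=3  [4,7,8]=6  [5,6,7]=1  [6,7,8]=3
  size 4 → [0,2,4,8]=12  [0,2,7,8]=12  [0,3,4,7]=12  [0,3,4,8]=12  [0,4,6,7]=12  [0,4,7,8]=24  [0,5,6,7]=4  [0,6,7,8]=12  [1,5,6,7]=1  [2,3,4,8]=6  [2,4,7,8]=12  [2,6,7,8]=6  [3,4,6,7]=6  [3,4,7,8]=12  [4,5,6,7]=4  [4,6,7,8]=12  [5,6,7,8]=4
  size 5 → [0,1,5,6,7]=5  [0,2,3,4,8]=30  [0,2,4,7,8]=60  [0,2,6,7,8]=30  [0,3,4,6,7]=30  [0,3,4,7,8]=60  [0,4,5,6,7]=20  [0,4,6,7,8]=60  [0,5,6,7,8]=20  [1,4,5,6,7]=5  [1,5,6,7,8]=5  [2,3,4,7,8]=30  [2,4,6,7,8]=30  [2,5,6,7,8]=10  [3,4,5,6,7]=10  [3,4,6,7,8]=30  [4,5,6,7,8]=20
  size 6 → [0,1,4,5,6,7]=30  [0,1,5,6,7,8]=30  [0,2,3,4,7,8]=180  [0,2,4,6,7,8]=180  [0,2,5,6,7,8]=60  [0,3,4,5,6,7]=60  [0,3,4,6,7,8]=180  [0,4,5,6,7,8]=120  [1,2,5,6,7,8]=15  [1,3,4,5,6,7]=15  [1,4,5,6,7,8]=30  [2,3,4,6,7,8]=90  [2,4,5,6,7,8]=60  [3,4,5,6,7,8]=60
  size 7 → [0,1,2,5,6,7,8]=105  [0,1,3,4,5,6,7]=105  [0,1,4,5,6,7,8]=210  [0,2,3,4,6,7,8]=630  [0,2,4,5,6,7,8]=420  [0,3,4,5,6,7,8]=420  [1,2,4,5,6,7,8]=105  [1,3,4,5,6,7,8]=105  [2,3,4,5,6,7,8]=210
  first=0(s) contributes 420
  first=1(u) contributes 1680
  first=2(q) contributes 840
  first=3(r) contributes 840
|[w]| = 3780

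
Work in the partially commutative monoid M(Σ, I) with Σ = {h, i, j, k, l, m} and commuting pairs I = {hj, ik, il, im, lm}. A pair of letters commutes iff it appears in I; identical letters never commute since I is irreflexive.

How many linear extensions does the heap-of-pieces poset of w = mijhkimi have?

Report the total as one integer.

0(m) covers ∅
1(i) covers ∅
2(j) covers 0:m, 1:i
3(h) covers 0:m, 1:i
4(k) covers 2:j, 3:h
5(i) covers 2:j, 3:h
6(m) covers 4:k
7(i) covers 5:i
floor of heap: 0:m, 1:i
completions by unplaced set U, small U first (add the entries for U minus each lowest piece of U):
  |U|=1: {6}:1  {7}:1
  |U|=2: {4,6}:1  {5,7}:1  {6,7}:2
  |U|=3: {4,6,7}:3  {5,6,7}:3
  |U|=4: {4,5,6,7}:6
  |U|=5: {2,4,5,6,7}:6  {3,4,5,6,7}:6
  |U|=6: {2,3,4,5,6,7}:12
  start at 0(m): 12
  start at 1(i): 12
sum over floor = 24

24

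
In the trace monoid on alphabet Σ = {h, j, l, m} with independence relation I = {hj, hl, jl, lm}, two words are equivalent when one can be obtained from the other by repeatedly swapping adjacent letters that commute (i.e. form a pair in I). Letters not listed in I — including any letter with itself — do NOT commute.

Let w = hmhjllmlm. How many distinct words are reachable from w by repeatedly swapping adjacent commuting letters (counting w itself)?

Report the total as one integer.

168

#0=h has no predecessor
#1=m depends on [0:h]
#2=h depends on [1:m]
#3=j depends on [1:m]
#4=l has no predecessor
#5=l depends on [4:l]
#6=m depends on [2:h, 3:j]
#7=l depends on [5:l]
#8=m depends on [6:m]
sources: [0:h, 4:l]
N(rest) = Σ N(rest − s) over sources s of rest; N(one piece) = 1:
  size 1 → [7]=1  [8]=1
  size 2 → [5,7]=1  [6,8]=1  [7,8]=2
  size 3 → [2,6,8]=1  [3,6,8]=1  [4,5,7]=1  [5,7,8]=3  [6,7,8]=3
  size 4 → [2,3,6,8]=2  [2,6,7,8]=4  [3,6,7,8]=4  [4,5,7,8]=4  [5,6,7,8]=6
  size 5 → [1,2,3,6,8]=2  [2,3,6,7,8]=10  [2,5,6,7,8]=10  [3,5,6,7,8]=10  [4,5,6,7,8]=10
  size 6 → [0,1,2,3,6,8]=2  [1,2,3,6,7,8]=12  [2,3,5,6,7,8]=30  [2,4,5,6,7,8]=20  [3,4,5,6,7,8]=20
  size 7 → [0,1,2,3,6,7,8]=14  [1,2,3,5,6,7,8]=42  [2,3,4,5,6,7,8]=70
  first=0(h) contributes 112
  first=4(l) contributes 56
|[w]| = 168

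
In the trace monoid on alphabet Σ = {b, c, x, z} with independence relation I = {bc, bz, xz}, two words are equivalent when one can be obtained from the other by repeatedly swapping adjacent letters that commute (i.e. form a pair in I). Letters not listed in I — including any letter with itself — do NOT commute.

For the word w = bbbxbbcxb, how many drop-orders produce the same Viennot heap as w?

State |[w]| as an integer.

3

0(b) covers ∅
1(b) covers 0:b
2(b) covers 1:b
3(x) covers 2:b
4(b) covers 3:x
5(b) covers 4:b
6(c) covers 3:x
7(x) covers 5:b, 6:c
8(b) covers 7:x
floor of heap: 0:b
completions by unplaced set U, small U first (add the entries for U minus each lowest piece of U):
  |U|=1: {8}:1
  |U|=2: {7,8}:1
  |U|=3: {5,7,8}:1  {6,7,8}:1
  |U|=4: {4,5,7,8}:1  {5,6,7,8}:2
  |U|=5: {4,5,6,7,8}:3
  |U|=6: {3,4,5,6,7,8}:3
  |U|=7: {2,3,4,5,6,7,8}:3
  start at 0(b): 3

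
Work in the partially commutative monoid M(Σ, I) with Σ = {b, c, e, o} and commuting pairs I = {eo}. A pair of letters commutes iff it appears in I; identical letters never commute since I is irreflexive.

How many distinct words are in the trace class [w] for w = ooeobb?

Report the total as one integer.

4

0(o) covers ∅
1(o) covers 0:o
2(e) covers ∅
3(o) covers 1:o
4(b) covers 2:e, 3:o
5(b) covers 4:b
floor of heap: 0:o, 2:e
completions by unplaced set U, small U first (add the entries for U minus each lowest piece of U):
  |U|=1: {5}:1
  |U|=2: {4,5}:1
  |U|=3: {2,4,5}:1  {3,4,5}:1
  |U|=4: {1,3,4,5}:1  {2,3,4,5}:2
  start at 0(o): 3
  start at 2(e): 1
sum over floor = 4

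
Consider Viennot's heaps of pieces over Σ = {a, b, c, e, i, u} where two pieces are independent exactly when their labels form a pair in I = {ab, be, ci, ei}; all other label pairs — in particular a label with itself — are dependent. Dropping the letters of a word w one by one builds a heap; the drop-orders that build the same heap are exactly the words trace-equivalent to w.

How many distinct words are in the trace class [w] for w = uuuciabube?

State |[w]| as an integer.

0(u) covers ∅
1(u) covers 0:u
2(u) covers 1:u
3(c) covers 2:u
4(i) covers 2:u
5(a) covers 3:c, 4:i
6(b) covers 3:c, 4:i
7(u) covers 5:a, 6:b
8(b) covers 7:u
9(e) covers 7:u
floor of heap: 0:u
completions by unplaced set U, small U first (add the entries for U minus each lowest piece of U):
  |U|=1: {8}:1  {9}:1
  |U|=2: {8,9}:2
  |U|=3: {7,8,9}:2
  |U|=4: {5,7,8,9}:2  {6,7,8,9}:2
  |U|=5: {5,6,7,8,9}:4
  |U|=6: {3,5,6,7,8,9}:4  {4,5,6,7,8,9}:4
  |U|=7: {3,4,5,6,7,8,9}:8
  |U|=8: {2,3,4,5,6,7,8,9}:8
  start at 0(u): 8

8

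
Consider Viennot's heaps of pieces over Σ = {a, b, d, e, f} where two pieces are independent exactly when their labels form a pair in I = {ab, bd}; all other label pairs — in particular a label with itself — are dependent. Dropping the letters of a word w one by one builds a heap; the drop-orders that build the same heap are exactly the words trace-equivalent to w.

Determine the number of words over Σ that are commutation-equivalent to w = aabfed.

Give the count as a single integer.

#0=a has no predecessor
#1=a depends on [0:a]
#2=b has no predecessor
#3=f depends on [1:a, 2:b]
#4=e depends on [3:f]
#5=d depends on [4:e]
sources: [0:a, 2:b]
N(rest) = Σ N(rest − s) over sources s of rest; N(one piece) = 1:
  size 1 → [5]=1
  size 2 → [4,5]=1
  size 3 → [3,4,5]=1
  size 4 → [1,3,4,5]=1  [2,3,4,5]=1
  first=0(a) contributes 2
  first=2(b) contributes 1
|[w]| = 3

3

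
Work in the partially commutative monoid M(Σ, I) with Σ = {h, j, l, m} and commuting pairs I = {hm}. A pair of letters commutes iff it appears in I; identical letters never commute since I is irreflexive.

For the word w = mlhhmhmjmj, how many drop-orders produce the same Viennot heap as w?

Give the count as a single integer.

10

drop 0:m onto floor
drop 1:l onto {0:m}
drop 2:h onto {1:l}
drop 3:h onto {2:h}
drop 4:m onto {1:l}
drop 5:h onto {3:h}
drop 6:m onto {4:m}
drop 7:j onto {5:h, 6:m}
drop 8:m onto {7:j}
drop 9:j onto {8:m}
ground layer = {0:m}
drop-orders for the pieces not yet dropped (sum over which currently-grounded one goes next):
  1 to go: {9} 1
  2 to go: {8,9} 1
  3 to go: {7,8,9} 1
  4 to go: {5,7,8,9} 1  {6,7,8,9} 1
  5 to go: {3,5,7,8,9} 1  {4,6,7,8,9} 1  {5,6,7,8,9} 2
  6 to go: {2,3,5,7,8,9} 1  {3,5,6,7,8,9} 3  {4,5,6,7,8,9} 3
  7 to go: {2,3,5,6,7,8,9} 4  {3,4,5,6,7,8,9} 6
  8 to go: {2,3,4,5,6,7,8,9} 10
  if 0:m drops first: 10 orders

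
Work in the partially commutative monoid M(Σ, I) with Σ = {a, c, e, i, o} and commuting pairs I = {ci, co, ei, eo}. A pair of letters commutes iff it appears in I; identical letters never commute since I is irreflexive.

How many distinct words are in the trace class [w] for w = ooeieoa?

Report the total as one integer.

drop 0:o onto floor
drop 1:o onto {0:o}
drop 2:e onto floor
drop 3:i onto {1:o}
drop 4:e onto {2:e}
drop 5:o onto {3:i}
drop 6:a onto {4:e, 5:o}
ground layer = {0:o, 2:e}
drop-orders for the pieces not yet dropped (sum over which currently-grounded one goes next):
  1 to go: {6} 1
  2 to go: {4,6} 1  {5,6} 1
  3 to go: {2,4,6} 1  {3,5,6} 1  {4,5,6} 2
  4 to go: {1,3,5,6} 1  {2,4,5,6} 3  {3,4,5,6} 3
  5 to go: {0,1,3,5,6} 1  {1,3,4,5,6} 4  {2,3,4,5,6} 6
  if 0:o drops first: 10 orders
  if 2:e drops first: 5 orders
heap linearizations: 15

15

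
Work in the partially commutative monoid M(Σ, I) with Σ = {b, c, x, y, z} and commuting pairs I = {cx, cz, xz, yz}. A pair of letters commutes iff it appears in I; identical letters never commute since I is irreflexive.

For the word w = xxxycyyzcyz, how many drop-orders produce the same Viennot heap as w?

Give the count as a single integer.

55

0(x) covers ∅
1(x) covers 0:x
2(x) covers 1:x
3(y) covers 2:x
4(c) covers 3:y
5(y) covers 4:c
6(y) covers 5:y
7(z) covers ∅
8(c) covers 6:y
9(y) covers 8:c
10(z) covers 7:z
floor of heap: 0:x, 7:z
completions by unplaced set U, small U first (add the entries for U minus each lowest piece of U):
  |U|=1: {9}:1  {10}:1
  |U|=2: {7,10}:1  {8,9}:1  {9,10}:2
  |U|=3: {6,8,9}:1  {7,9,10}:3  {8,9,10}:3
  |U|=4: {5,6,8,9}:1  {6,8,9,10}:4  {7,8,9,10}:6
  |U|=5: {4,5,6,8,9}:1  {5,6,8,9,10}:5  {6,7,8,9,10}:10
  |U|=6: {3,4,5,6,8,9}:1  {4,5,6,8,9,10}:6  {5,6,7,8,9,10}:15
  |U|=7: {2,3,4,5,6,8,9}:1  {3,4,5,6,8,9,10}:7  {4,5,6,7,8,9,10}:21
  |U|=8: {1,2,3,4,5,6,8,9}:1  {2,3,4,5,6,8,9,10}:8  {3,4,5,6,7,8,9,10}:28
  |U|=9: {0,1,2,3,4,5,6,8,9}:1  {1,2,3,4,5,6,8,9,10}:9  {2,3,4,5,6,7,8,9,10}:36
  start at 0(x): 45
  start at 7(z): 10
sum over floor = 55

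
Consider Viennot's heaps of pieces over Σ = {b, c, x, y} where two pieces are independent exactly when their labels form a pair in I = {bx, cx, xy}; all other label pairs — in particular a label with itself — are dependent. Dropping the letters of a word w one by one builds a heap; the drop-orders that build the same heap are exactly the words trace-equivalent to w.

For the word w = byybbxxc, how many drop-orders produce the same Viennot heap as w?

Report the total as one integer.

28

drop 0:b onto floor
drop 1:y onto {0:b}
drop 2:y onto {1:y}
drop 3:b onto {2:y}
drop 4:b onto {3:b}
drop 5:x onto floor
drop 6:x onto {5:x}
drop 7:c onto {4:b}
ground layer = {0:b, 5:x}
drop-orders for the pieces not yet dropped (sum over which currently-grounded one goes next):
  1 to go: {6} 1  {7} 1
  2 to go: {4,7} 1  {5,6} 1  {6,7} 2
  3 to go: {3,4,7} 1  {4,6,7} 3  {5,6,7} 3
  4 to go: {2,3,4,7} 1  {3,4,6,7} 4  {4,5,6,7} 6
  5 to go: {1,2,3,4,7} 1  {2,3,4,6,7} 5  {3,4,5,6,7} 10
  6 to go: {0,1,2,3,4,7} 1  {1,2,3,4,6,7} 6  {2,3,4,5,6,7} 15
  if 0:b drops first: 21 orders
  if 5:x drops first: 7 orders
heap linearizations: 28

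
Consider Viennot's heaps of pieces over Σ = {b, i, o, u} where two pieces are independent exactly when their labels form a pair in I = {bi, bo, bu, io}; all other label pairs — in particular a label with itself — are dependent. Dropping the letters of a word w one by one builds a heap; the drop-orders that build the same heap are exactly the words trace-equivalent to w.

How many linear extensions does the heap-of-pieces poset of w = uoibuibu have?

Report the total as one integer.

56

drop 0:u onto floor
drop 1:o onto {0:u}
drop 2:i onto {0:u}
drop 3:b onto floor
drop 4:u onto {1:o, 2:i}
drop 5:i onto {4:u}
drop 6:b onto {3:b}
drop 7:u onto {5:i}
ground layer = {0:u, 3:b}
drop-orders for the pieces not yet dropped (sum over which currently-grounded one goes next):
  1 to go: {6} 1  {7} 1
  2 to go: {3,6} 1  {5,7} 1  {6,7} 2
  3 to go: {3,6,7} 3  {4,5,7} 1  {5,6,7} 3
  4 to go: {1,4,5,7} 1  {2,4,5,7} 1  {3,5,6,7} 6  {4,5,6,7} 4
  5 to go: {1,2,4,5,7} 2  {1,4,5,6,7} 5  {2,4,5,6,7} 5  {3,4,5,6,7} 10
  6 to go: {0,1,2,4,5,7} 2  {1,2,4,5,6,7} 12  {1,3,4,5,6,7} 15  {2,3,4,5,6,7} 15
  if 0:u drops first: 42 orders
  if 3:b drops first: 14 orders
heap linearizations: 56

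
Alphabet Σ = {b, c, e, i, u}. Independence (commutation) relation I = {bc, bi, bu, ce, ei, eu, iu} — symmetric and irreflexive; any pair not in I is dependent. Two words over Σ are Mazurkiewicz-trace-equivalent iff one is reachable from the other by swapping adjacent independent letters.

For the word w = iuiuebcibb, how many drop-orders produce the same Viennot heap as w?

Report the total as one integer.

drop 0:i onto floor
drop 1:u onto floor
drop 2:i onto {0:i}
drop 3:u onto {1:u}
drop 4:e onto floor
drop 5:b onto {4:e}
drop 6:c onto {2:i, 3:u}
drop 7:i onto {6:c}
drop 8:b onto {5:b}
drop 9:b onto {8:b}
ground layer = {0:i, 1:u, 4:e}
drop-orders for the pieces not yet dropped (sum over which currently-grounded one goes next):
  1 to go: {7} 1  {9} 1
  2 to go: {6,7} 1  {7,9} 2  {8,9} 1
  3 to go: {2,6,7} 1  {3,6,7} 1  {5,8,9} 1  {6,7,9} 3  {7,8,9} 3
  4 to go: {0,2,6,7} 1  {1,3,6,7} 1  {2,3,6,7} 2  {2,6,7,9} 4  {3,6,7,9} 4  {4,5,8,9} 1  {5,7,8,9} 4  {6,7,8,9} 6
  5 to go: {0,2,3,6,7} 3  {0,2,6,7,9} 5  {1,2,3,6,7} 3  {1,3,6,7,9} 5  {2,3,6,7,9} 10  {2,6,7,8,9} 10  {3,6,7,8,9} 10  {4,5,7,8,9} 5  {5,6,7,8,9} 10
  6 to go: {0,1,2,3,6,7} 6  {0,2,3,6,7,9} 18  {0,2,6,7,8,9} 15  {1,2,3,6,7,9} 18  {1,3,6,7,8,9} 15  {2,3,6,7,8,9} 30  {2,5,6,7,8,9} 20  {3,5,6,7,8,9} 20  {4,5,6,7,8,9} 15
  7 to go: {0,1,2,3,6,7,9} 42  {0,2,3,6,7,8,9} 63  {0,2,5,6,7,8,9} 35  {1,2,3,6,7,8,9} 63  {1,3,5,6,7,8,9} 35  {2,3,5,6,7,8,9} 70  {2,4,5,6,7,8,9} 35  {3,4,5,6,7,8,9} 35
  8 to go: {0,1,2,3,6,7,8,9} 168  {0,2,3,5,6,7,8,9} 168  {0,2,4,5,6,7,8,9} 70  {1,2,3,5,6,7,8,9} 168  {1,3,4,5,6,7,8,9} 70  {2,3,4,5,6,7,8,9} 140
  if 0:i drops first: 378 orders
  if 1:u drops first: 378 orders
  if 4:e drops first: 504 orders
heap linearizations: 1260

1260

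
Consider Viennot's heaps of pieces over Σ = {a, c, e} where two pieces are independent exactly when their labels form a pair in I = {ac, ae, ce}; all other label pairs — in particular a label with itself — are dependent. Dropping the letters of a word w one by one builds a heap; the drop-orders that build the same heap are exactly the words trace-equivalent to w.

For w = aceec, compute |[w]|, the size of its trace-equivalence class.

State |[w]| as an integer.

30

0(a) covers ∅
1(c) covers ∅
2(e) covers ∅
3(e) covers 2:e
4(c) covers 1:c
floor of heap: 0:a, 1:c, 2:e
completions by unplaced set U, small U first (add the entries for U minus each lowest piece of U):
  |U|=1: {0}:1  {3}:1  {4}:1
  |U|=2: {0,3}:2  {0,4}:2  {1,4}:1  {2,3}:1  {3,4}:2
  |U|=3: {0,1,4}:3  {0,2,3}:3  {0,3,4}:6  {1,3,4}:3  {2,3,4}:3
  start at 0(a): 6
  start at 1(c): 12
  start at 2(e): 12
sum over floor = 30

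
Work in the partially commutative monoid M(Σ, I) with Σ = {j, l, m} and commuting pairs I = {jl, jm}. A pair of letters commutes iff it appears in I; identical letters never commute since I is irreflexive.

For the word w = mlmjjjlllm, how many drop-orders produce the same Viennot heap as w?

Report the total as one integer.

120

drop 0:m onto floor
drop 1:l onto {0:m}
drop 2:m onto {1:l}
drop 3:j onto floor
drop 4:j onto {3:j}
drop 5:j onto {4:j}
drop 6:l onto {2:m}
drop 7:l onto {6:l}
drop 8:l onto {7:l}
drop 9:m onto {8:l}
ground layer = {0:m, 3:j}
drop-orders for the pieces not yet dropped (sum over which currently-grounded one goes next):
  1 to go: {5} 1  {9} 1
  2 to go: {4,5} 1  {5,9} 2  {8,9} 1
  3 to go: {3,4,5} 1  {4,5,9} 3  {5,8,9} 3  {7,8,9} 1
  4 to go: {3,4,5,9} 4  {4,5,8,9} 6  {5,7,8,9} 4  {6,7,8,9} 1
  5 to go: {2,6,7,8,9} 1  {3,4,5,8,9} 10  {4,5,7,8,9} 10  {5,6,7,8,9} 5
  6 to go: {1,2,6,7,8,9} 1  {2,5,6,7,8,9} 6  {3,4,5,7,8,9} 20  {4,5,6,7,8,9} 15
  7 to go: {0,1,2,6,7,8,9} 1  {1,2,5,6,7,8,9} 7  {2,4,5,6,7,8,9} 21  {3,4,5,6,7,8,9} 35
  8 to go: {0,1,2,5,6,7,8,9} 8  {1,2,4,5,6,7,8,9} 28  {2,3,4,5,6,7,8,9} 56
  if 0:m drops first: 84 orders
  if 3:j drops first: 36 orders
heap linearizations: 120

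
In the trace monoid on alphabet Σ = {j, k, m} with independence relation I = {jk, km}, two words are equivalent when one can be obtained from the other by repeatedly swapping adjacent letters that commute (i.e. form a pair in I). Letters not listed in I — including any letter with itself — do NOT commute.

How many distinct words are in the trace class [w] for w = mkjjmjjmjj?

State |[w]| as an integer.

piece 0:m — minimal
piece 1:k — minimal
piece 2:j rests on {0:m}
piece 3:j rests on {2:j}
piece 4:m rests on {3:j}
piece 5:j rests on {4:m}
piece 6:j rests on {5:j}
piece 7:m rests on {6:j}
piece 8:j rests on {7:m}
piece 9:j rests on {8:j}
minimal pieces: {0:m, 1:k}
ways to finish when only these pieces remain (= sum over removing one remaining piece with nothing left below it):
  1 left: {1}→1  {9}→1
  2 left: {1,9}→2  {8,9}→1
  3 left: {1,8,9}→3  {7,8,9}→1
  4 left: {1,7,8,9}→4  {6,7,8,9}→1
  5 left: {1,6,7,8,9}→5  {5,6,7,8,9}→1
  6 left: {1,5,6,7,8,9}→6  {4,5,6,7,8,9}→1
  7 left: {1,4,5,6,7,8,9}→7  {3,4,5,6,7,8,9}→1
  8 left: {1,3,4,5,6,7,8,9}→8  {2,3,4,5,6,7,8,9}→1
  placing 0:m first → 9 extensions
  placing 1:k first → 1 extensions
total linear extensions = 10

10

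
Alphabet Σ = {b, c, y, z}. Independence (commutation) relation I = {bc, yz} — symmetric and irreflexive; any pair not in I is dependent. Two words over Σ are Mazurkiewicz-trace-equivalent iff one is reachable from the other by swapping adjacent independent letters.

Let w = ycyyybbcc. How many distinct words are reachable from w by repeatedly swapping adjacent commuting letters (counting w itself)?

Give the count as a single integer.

0(y) covers ∅
1(c) covers 0:y
2(y) covers 1:c
3(y) covers 2:y
4(y) covers 3:y
5(b) covers 4:y
6(b) covers 5:b
7(c) covers 4:y
8(c) covers 7:c
floor of heap: 0:y
completions by unplaced set U, small U first (add the entries for U minus each lowest piece of U):
  |U|=1: {6}:1  {8}:1
  |U|=2: {5,6}:1  {6,8}:2  {7,8}:1
  |U|=3: {5,6,8}:3  {6,7,8}:3
  |U|=4: {5,6,7,8}:6
  |U|=5: {4,5,6,7,8}:6
  |U|=6: {3,4,5,6,7,8}:6
  |U|=7: {2,3,4,5,6,7,8}:6
  start at 0(y): 6

6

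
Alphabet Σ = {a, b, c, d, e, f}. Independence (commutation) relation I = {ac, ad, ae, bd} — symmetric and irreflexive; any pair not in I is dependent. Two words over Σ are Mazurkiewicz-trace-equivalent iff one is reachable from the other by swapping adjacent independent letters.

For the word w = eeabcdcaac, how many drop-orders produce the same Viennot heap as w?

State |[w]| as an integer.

0(e) covers ∅
1(e) covers 0:e
2(a) covers ∅
3(b) covers 1:e, 2:a
4(c) covers 3:b
5(d) covers 4:c
6(c) covers 5:d
7(a) covers 3:b
8(a) covers 7:a
9(c) covers 6:c
floor of heap: 0:e, 2:a
completions by unplaced set U, small U first (add the entries for U minus each lowest piece of U):
  |U|=1: {8}:1  {9}:1
  |U|=2: {6,9}:1  {7,8}:1  {8,9}:2
  |U|=3: {5,6,9}:1  {6,8,9}:3  {7,8,9}:3
  |U|=4: {4,5,6,9}:1  {5,6,8,9}:4  {6,7,8,9}:6
  |U|=5: {4,5,6,8,9}:5  {5,6,7,8,9}:10
  |U|=6: {4,5,6,7,8,9}:15
  |U|=7: {3,4,5,6,7,8,9}:15
  |U|=8: {1,3,4,5,6,7,8,9}:15  {2,3,4,5,6,7,8,9}:15
  start at 0(e): 30
  start at 2(a): 15
sum over floor = 45

45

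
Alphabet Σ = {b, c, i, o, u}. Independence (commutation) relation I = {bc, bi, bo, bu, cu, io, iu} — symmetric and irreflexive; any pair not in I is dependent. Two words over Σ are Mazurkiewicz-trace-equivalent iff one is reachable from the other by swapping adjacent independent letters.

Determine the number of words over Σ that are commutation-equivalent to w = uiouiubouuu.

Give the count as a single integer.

495

drop 0:u onto floor
drop 1:i onto floor
drop 2:o onto {0:u}
drop 3:u onto {2:o}
drop 4:i onto {1:i}
drop 5:u onto {3:u}
drop 6:b onto floor
drop 7:o onto {5:u}
drop 8:u onto {7:o}
drop 9:u onto {8:u}
drop 10:u onto {9:u}
ground layer = {0:u, 1:i, 6:b}
drop-orders for the pieces not yet dropped (sum over which currently-grounded one goes next):
  1 to go: {4} 1  {6} 1  {10} 1
  2 to go: {1,4} 1  {4,6} 2  {4,10} 2  {6,10} 2  {9,10} 1
  3 to go: {1,4,6} 3  {1,4,10} 3  {4,6,10} 6  {4,9,10} 3  {6,9,10} 3  {8,9,10} 1
  4 to go: {1,4,6,10} 12  {1,4,9,10} 6  {4,6,9,10} 12  {4,8,9,10} 4  {6,8,9,10} 4  {7,8,9,10} 1
  5 to go: {1,4,6,9,10} 30  {1,4,8,9,10} 10  {4,6,8,9,10} 20  {4,7,8,9,10} 5  {5,7,8,9,10} 1  {6,7,8,9,10} 5
  6 to go: {1,4,6,8,9,10} 60  {1,4,7,8,9,10} 15  {3,5,7,8,9,10} 1  {4,5,7,8,9,10} 6  {4,6,7,8,9,10} 30  {5,6,7,8,9,10} 6
  7 to go: {1,4,5,7,8,9,10} 21  {1,4,6,7,8,9,10} 105  {2,3,5,7,8,9,10} 1  {3,4,5,7,8,9,10} 7  {3,5,6,7,8,9,10} 7  {4,5,6,7,8,9,10} 42
  8 to go: {0,2,3,5,7,8,9,10} 1  {1,3,4,5,7,8,9,10} 28  {1,4,5,6,7,8,9,10} 168  {2,3,4,5,7,8,9,10} 8  {2,3,5,6,7,8,9,10} 8  {3,4,5,6,7,8,9,10} 56
  9 to go: {0,2,3,4,5,7,8,9,10} 9  {0,2,3,5,6,7,8,9,10} 9  {1,2,3,4,5,7,8,9,10} 36  {1,3,4,5,6,7,8,9,10} 252  {2,3,4,5,6,7,8,9,10} 72
  if 0:u drops first: 360 orders
  if 1:i drops first: 90 orders
  if 6:b drops first: 45 orders
heap linearizations: 495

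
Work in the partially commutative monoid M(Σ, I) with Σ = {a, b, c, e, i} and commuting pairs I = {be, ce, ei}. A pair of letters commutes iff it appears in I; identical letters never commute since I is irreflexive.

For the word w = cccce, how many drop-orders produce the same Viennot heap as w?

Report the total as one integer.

piece 0:c — minimal
piece 1:c rests on {0:c}
piece 2:c rests on {1:c}
piece 3:c rests on {2:c}
piece 4:e — minimal
minimal pieces: {0:c, 4:e}
ways to finish when only these pieces remain (= sum over removing one remaining piece with nothing left below it):
  1 left: {3}→1  {4}→1
  2 left: {2,3}→1  {3,4}→2
  3 left: {1,2,3}→1  {2,3,4}→3
  placing 0:c first → 4 extensions
  placing 4:e first → 1 extensions
total linear extensions = 5

5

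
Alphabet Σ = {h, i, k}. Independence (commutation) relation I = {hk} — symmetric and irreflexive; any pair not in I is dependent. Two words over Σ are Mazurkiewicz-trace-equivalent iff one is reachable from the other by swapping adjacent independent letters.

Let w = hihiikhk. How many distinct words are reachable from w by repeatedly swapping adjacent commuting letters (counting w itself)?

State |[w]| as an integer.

3

#0=h has no predecessor
#1=i depends on [0:h]
#2=h depends on [1:i]
#3=i depends on [2:h]
#4=i depends on [3:i]
#5=k depends on [4:i]
#6=h depends on [4:i]
#7=k depends on [5:k]
sources: [0:h]
N(rest) = Σ N(rest − s) over sources s of rest; N(one piece) = 1:
  size 1 → [6]=1  [7]=1
  size 2 → [5,7]=1  [6,7]=2
  size 3 → [5,6,7]=3
  size 4 → [4,5,6,7]=3
  size 5 → [3,4,5,6,7]=3
  size 6 → [2,3,4,5,6,7]=3
  first=0(h) contributes 3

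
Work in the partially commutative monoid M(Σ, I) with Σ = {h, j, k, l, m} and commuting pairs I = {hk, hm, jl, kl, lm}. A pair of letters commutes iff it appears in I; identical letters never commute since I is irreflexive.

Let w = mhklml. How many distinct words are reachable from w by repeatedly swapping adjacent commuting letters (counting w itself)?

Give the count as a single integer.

20

0(m) covers ∅
1(h) covers ∅
2(k) covers 0:m
3(l) covers 1:h
4(m) covers 2:k
5(l) covers 3:l
floor of heap: 0:m, 1:h
completions by unplaced set U, small U first (add the entries for U minus each lowest piece of U):
  |U|=1: {4}:1  {5}:1
  |U|=2: {2,4}:1  {3,5}:1  {4,5}:2
  |U|=3: {0,2,4}:1  {1,3,5}:1  {2,4,5}:3  {3,4,5}:3
  |U|=4: {0,2,4,5}:4  {1,3,4,5}:4  {2,3,4,5}:6
  start at 0(m): 10
  start at 1(h): 10
sum over floor = 20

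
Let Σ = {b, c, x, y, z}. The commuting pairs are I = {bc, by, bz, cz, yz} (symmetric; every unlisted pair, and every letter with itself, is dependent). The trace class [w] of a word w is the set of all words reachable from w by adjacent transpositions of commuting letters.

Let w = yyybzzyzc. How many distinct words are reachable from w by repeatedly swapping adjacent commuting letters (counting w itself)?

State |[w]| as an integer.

504

piece 0:y — minimal
piece 1:y rests on {0:y}
piece 2:y rests on {1:y}
piece 3:b — minimal
piece 4:z — minimal
piece 5:z rests on {4:z}
piece 6:y rests on {2:y}
piece 7:z rests on {5:z}
piece 8:c rests on {6:y}
minimal pieces: {0:y, 3:b, 4:z}
ways to finish when only these pieces remain (= sum over removing one remaining piece with nothing left below it):
  1 left: {3}→1  {7}→1  {8}→1
  2 left: {3,7}→2  {3,8}→2  {5,7}→1  {6,8}→1  {7,8}→2
  3 left: {2,6,8}→1  {3,5,7}→3  {3,6,8}→3  {3,7,8}→6  {4,5,7}→1  {5,7,8}→3  {6,7,8}→3
  4 left: {1,2,6,8}→1  {2,3,6,8}→4  {2,6,7,8}→4  {3,4,5,7}→4  {3,5,7,8}→12  {3,6,7,8}→12  {4,5,7,8}→4  {5,6,7,8}→6
  5 left: {0,1,2,6,8}→1  {1,2,3,6,8}→5  {1,2,6,7,8}→5  {2,3,6,7,8}→20  {2,5,6,7,8}→10  {3,4,5,7,8}→20  {3,5,6,7,8}→30  {4,5,6,7,8}→10
  6 left: {0,1,2,3,6,8}→6  {0,1,2,6,7,8}→6  {1,2,3,6,7,8}→30  {1,2,5,6,7,8}→15  {2,3,5,6,7,8}→60  {2,4,5,6,7,8}→20  {3,4,5,6,7,8}→60
  7 left: {0,1,2,3,6,7,8}→42  {0,1,2,5,6,7,8}→21  {1,2,3,5,6,7,8}→105  {1,2,4,5,6,7,8}→35  {2,3,4,5,6,7,8}→140
  placing 0:y first → 280 extensions
  placing 3:b first → 56 extensions
  placing 4:z first → 168 extensions
total linear extensions = 504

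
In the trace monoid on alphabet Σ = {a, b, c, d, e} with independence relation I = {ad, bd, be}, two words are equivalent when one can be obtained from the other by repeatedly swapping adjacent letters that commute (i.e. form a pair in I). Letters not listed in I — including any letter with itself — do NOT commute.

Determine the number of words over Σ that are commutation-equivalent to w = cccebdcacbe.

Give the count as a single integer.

drop 0:c onto floor
drop 1:c onto {0:c}
drop 2:c onto {1:c}
drop 3:e onto {2:c}
drop 4:b onto {2:c}
drop 5:d onto {3:e}
drop 6:c onto {4:b, 5:d}
drop 7:a onto {6:c}
drop 8:c onto {7:a}
drop 9:b onto {8:c}
drop 10:e onto {8:c}
ground layer = {0:c}
drop-orders for the pieces not yet dropped (sum over which currently-grounded one goes next):
  1 to go: {9} 1  {10} 1
  2 to go: {9,10} 2
  3 to go: {8,9,10} 2
  4 to go: {7,8,9,10} 2
  5 to go: {6,7,8,9,10} 2
  6 to go: {4,6,7,8,9,10} 2  {5,6,7,8,9,10} 2
  7 to go: {3,5,6,7,8,9,10} 2  {4,5,6,7,8,9,10} 4
  8 to go: {3,4,5,6,7,8,9,10} 6
  9 to go: {2,3,4,5,6,7,8,9,10} 6
  if 0:c drops first: 6 orders

6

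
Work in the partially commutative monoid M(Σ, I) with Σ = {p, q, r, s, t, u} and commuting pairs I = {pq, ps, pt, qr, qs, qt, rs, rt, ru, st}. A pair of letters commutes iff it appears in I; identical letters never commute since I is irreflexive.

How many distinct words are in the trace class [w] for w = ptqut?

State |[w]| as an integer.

piece 0:p — minimal
piece 1:t — minimal
piece 2:q — minimal
piece 3:u rests on {0:p, 1:t, 2:q}
piece 4:t rests on {3:u}
minimal pieces: {0:p, 1:t, 2:q}
ways to finish when only these pieces remain (= sum over removing one remaining piece with nothing left below it):
  1 left: {4}→1
  2 left: {3,4}→1
  3 left: {0,3,4}→1  {1,3,4}→1  {2,3,4}→1
  placing 0:p first → 2 extensions
  placing 1:t first → 2 extensions
  placing 2:q first → 2 extensions
total linear extensions = 6

6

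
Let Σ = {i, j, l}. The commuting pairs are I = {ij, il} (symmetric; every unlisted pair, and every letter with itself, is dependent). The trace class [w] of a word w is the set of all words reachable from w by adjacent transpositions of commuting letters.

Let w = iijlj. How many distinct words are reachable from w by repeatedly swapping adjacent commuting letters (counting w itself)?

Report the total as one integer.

piece 0:i — minimal
piece 1:i rests on {0:i}
piece 2:j — minimal
piece 3:l rests on {2:j}
piece 4:j rests on {3:l}
minimal pieces: {0:i, 2:j}
ways to finish when only these pieces remain (= sum over removing one remaining piece with nothing left below it):
  1 left: {1}→1  {4}→1
  2 left: {0,1}→1  {1,4}→2  {3,4}→1
  3 left: {0,1,4}→3  {1,3,4}→3  {2,3,4}→1
  placing 0:i first → 4 extensions
  placing 2:j first → 6 extensions
total linear extensions = 10

10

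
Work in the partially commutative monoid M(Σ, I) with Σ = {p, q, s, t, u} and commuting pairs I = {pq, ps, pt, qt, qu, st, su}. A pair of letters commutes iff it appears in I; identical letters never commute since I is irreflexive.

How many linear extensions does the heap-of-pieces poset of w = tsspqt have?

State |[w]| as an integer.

60

piece 0:t — minimal
piece 1:s — minimal
piece 2:s rests on {1:s}
piece 3:p — minimal
piece 4:q rests on {2:s}
piece 5:t rests on {0:t}
minimal pieces: {0:t, 1:s, 3:p}
ways to finish when only these pieces remain (= sum over removing one remaining piece with nothing left below it):
  1 left: {3}→1  {4}→1  {5}→1
  2 left: {0,5}→1  {2,4}→1  {3,4}→2  {3,5}→2  {4,5}→2
  3 left: {0,3,5}→3  {0,4,5}→3  {1,2,4}→1  {2,3,4}→3  {2,4,5}→3  {3,4,5}→6
  4 left: {0,2,4,5}→6  {0,3,4,5}→12  {1,2,3,4}→4  {1,2,4,5}→4  {2,3,4,5}→12
  placing 0:t first → 20 extensions
  placing 1:s first → 30 extensions
  placing 3:p first → 10 extensions
total linear extensions = 60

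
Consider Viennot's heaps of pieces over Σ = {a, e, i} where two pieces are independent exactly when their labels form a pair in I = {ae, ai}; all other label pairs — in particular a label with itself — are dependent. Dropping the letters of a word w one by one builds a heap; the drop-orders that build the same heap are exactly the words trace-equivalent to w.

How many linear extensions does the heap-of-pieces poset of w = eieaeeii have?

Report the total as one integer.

8

#0=e has no predecessor
#1=i depends on [0:e]
#2=e depends on [1:i]
#3=a has no predecessor
#4=e depends on [2:e]
#5=e depends on [4:e]
#6=i depends on [5:e]
#7=i depends on [6:i]
sources: [0:e, 3:a]
N(rest) = Σ N(rest − s) over sources s of rest; N(one piece) = 1:
  size 1 → [3]=1  [7]=1
  size 2 → [3,7]=2  [6,7]=1
  size 3 → [3,6,7]=3  [5,6,7]=1
  size 4 → [3,5,6,7]=4  [4,5,6,7]=1
  size 5 → [2,4,5,6,7]=1  [3,4,5,6,7]=5
  size 6 → [1,2,4,5,6,7]=1  [2,3,4,5,6,7]=6
  first=0(e) contributes 7
  first=3(a) contributes 1
|[w]| = 8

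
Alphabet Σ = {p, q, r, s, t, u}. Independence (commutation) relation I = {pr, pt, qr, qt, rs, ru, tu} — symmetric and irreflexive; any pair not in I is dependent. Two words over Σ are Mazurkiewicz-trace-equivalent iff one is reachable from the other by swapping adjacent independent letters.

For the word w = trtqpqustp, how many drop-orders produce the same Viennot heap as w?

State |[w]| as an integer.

70

#0=t has no predecessor
#1=r depends on [0:t]
#2=t depends on [1:r]
#3=q has no predecessor
#4=p depends on [3:q]
#5=q depends on [4:p]
#6=u depends on [5:q]
#7=s depends on [2:t, 6:u]
#8=t depends on [7:s]
#9=p depends on [7:s]
sources: [0:t, 3:q]
N(rest) = Σ N(rest − s) over sources s of rest; N(one piece) = 1:
  size 1 → [8]=1  [9]=1
  size 2 → [8,9]=2
  size 3 → [7,8,9]=2
  size 4 → [2,7,8,9]=2  [6,7,8,9]=2
  size 5 → [1,2,7,8,9]=2  [2,6,7,8,9]=4  [5,6,7,8,9]=2
  size 6 → [0,1,2,7,8,9]=2  [1,2,6,7,8,9]=6  [2,5,6,7,8,9]=6  [4,5,6,7,8,9]=2
  size 7 → [0,1,2,6,7,8,9]=8  [1,2,5,6,7,8,9]=12  [2,4,5,6,7,8,9]=8  [3,4,5,6,7,8,9]=2
  size 8 → [0,1,2,5,6,7,8,9]=20  [1,2,4,5,6,7,8,9]=20  [2,3,4,5,6,7,8,9]=10
  first=0(t) contributes 30
  first=3(q) contributes 40
|[w]| = 70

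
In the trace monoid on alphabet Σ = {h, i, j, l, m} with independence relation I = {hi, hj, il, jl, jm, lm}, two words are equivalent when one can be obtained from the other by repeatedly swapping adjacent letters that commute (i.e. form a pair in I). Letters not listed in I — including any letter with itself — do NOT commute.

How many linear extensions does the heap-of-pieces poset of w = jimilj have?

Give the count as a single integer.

#0=j has no predecessor
#1=i depends on [0:j]
#2=m depends on [1:i]
#3=i depends on [2:m]
#4=l has no predecessor
#5=j depends on [3:i]
sources: [0:j, 4:l]
N(rest) = Σ N(rest − s) over sources s of rest; N(one piece) = 1:
  size 1 → [4]=1  [5]=1
  size 2 → [3,5]=1  [4,5]=2
  size 3 → [2,3,5]=1  [3,4,5]=3
  size 4 → [1,2,3,5]=1  [2,3,4,5]=4
  first=0(j) contributes 5
  first=4(l) contributes 1
|[w]| = 6

6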